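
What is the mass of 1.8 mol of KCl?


M(KCl) = 74.55 g/mol
mass = n × M = 1.8 × 74.55 = 134.19 g

134.19 g


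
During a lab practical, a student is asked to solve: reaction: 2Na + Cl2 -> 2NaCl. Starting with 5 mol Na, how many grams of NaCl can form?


Mole ratio NaCl:Na = 2:2
n(NaCl) = 5 × 2/2 = 5.000 mol
mass = 5.000 × 58.44 = 292.2 g

292.2 g


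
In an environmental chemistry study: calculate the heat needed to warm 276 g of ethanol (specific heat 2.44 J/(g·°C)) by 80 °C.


q = mcΔT = 276 × 2.44 × 80
= 53875.20 J

53875.20 J


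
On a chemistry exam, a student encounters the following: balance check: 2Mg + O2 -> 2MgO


Equation: 2Mg + O2 -> 2MgO
Check atoms: Mg: 2=2, O: 2=2
Balanced

Yes, balanced


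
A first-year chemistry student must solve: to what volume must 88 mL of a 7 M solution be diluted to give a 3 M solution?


C1V1 = C2V2
7 × 88 = 3 × V2
V2 = 616/3 = 205.33 mL

205.33 mL


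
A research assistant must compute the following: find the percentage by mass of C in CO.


M(CO) = 1×12.01 + 1×16.0 = 28.01 g/mol
Mass of C = 1 × 12.01 = 12.01 g/mol
% C = 12.01/28.01 × 100 = 42.88%

42.88%


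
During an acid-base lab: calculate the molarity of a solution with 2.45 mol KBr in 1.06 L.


M = n/V = 2.45/1.06 = 2.311 mol/L

2.311 M


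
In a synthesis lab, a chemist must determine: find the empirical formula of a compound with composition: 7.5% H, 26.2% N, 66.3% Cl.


Assume 100 g sample. Moles of each element:
  H: 7.5/1.008 = 7.44 mol
  N: 26.2/14.01 = 1.87 mol
  Cl: 66.3/35.45 = 1.87 mol
Divide by smallest (1.87):
  H: 7.44/1.87 = 3.98
  N: 1.87/1.87 = 1.0
  Cl: 1.87/1.87 = 1.0
Empirical formula: NH4Cl

NH4Cl


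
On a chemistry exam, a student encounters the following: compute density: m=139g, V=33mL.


ρ = mass/volume
= 139/33
= 4.212 g/mL

4.212 g/mL


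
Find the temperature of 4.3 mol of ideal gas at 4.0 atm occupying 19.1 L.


PV = nRT  (R = 0.08206 L·atm/(mol·K))
T = PV/(nR) = 4.0×19.1/(4.3×0.08206)
= 76.40/0.352858
= 216.52 K

216.52 K


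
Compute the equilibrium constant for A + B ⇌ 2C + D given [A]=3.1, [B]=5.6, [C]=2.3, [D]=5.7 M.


Kc = [C]^2[D]/([A][B])
= (2.3^2 × 5.7^1)/(3.1^1 × 5.6^1)
= 30.153/17.36
= 1.737

1.737


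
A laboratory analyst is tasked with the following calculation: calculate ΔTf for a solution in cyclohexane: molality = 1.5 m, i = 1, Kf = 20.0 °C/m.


ΔTf = Kf × m × i
= 20.0 × 1.5 × 1
= 30.0 °C

30.0 °C


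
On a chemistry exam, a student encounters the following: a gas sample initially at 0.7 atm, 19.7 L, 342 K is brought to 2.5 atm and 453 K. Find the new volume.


P1V1/T1 = P2V2/T2
V2 = P1V1T2/(T1P2)
= 0.7×19.7×453/(342×2.5)
= 7.306 L

7.306 L


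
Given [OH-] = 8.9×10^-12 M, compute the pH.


pOH = -log10([OH-]) = -log10(8.9×10^-12)
= 12 - log10(8.9) = 11.05
pH = 14 - pOH = 14 - 11.05 = 2.95

2.95


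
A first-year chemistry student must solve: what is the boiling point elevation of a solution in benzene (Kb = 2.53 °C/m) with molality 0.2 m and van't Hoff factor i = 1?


ΔTb = Kb × m × i
= 2.53 × 0.2 × 1
= 0.506 °C

0.506 °C


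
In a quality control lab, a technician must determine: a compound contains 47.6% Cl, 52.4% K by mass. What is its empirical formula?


Assume 100 g sample. Moles of each element:
  Cl: 47.6/35.45 = 1.343 mol
  K: 52.4/39.1 = 1.34 mol
Divide by smallest (1.34):
  Cl: 1.343/1.34 = 1.0
  K: 1.34/1.34 = 1.0
Empirical formula: KCl

KCl


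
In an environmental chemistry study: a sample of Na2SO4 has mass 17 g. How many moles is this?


M(Na2SO4) = 142.05 g/mol
n = mass/M = 17/142.05 = 0.1197 mol

0.1197 mol


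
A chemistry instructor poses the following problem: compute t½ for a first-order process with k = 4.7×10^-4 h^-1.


t½ = ln2/k = 0.693147/(4.7×10^-4 h^-1)
= 1475 h

1475 h


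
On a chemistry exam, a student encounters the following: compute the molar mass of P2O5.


M(P2O5) = 2×30.97 + 5×16.0
= 61.94 + 80.0
= 141.94 g/mol

141.94 g/mol


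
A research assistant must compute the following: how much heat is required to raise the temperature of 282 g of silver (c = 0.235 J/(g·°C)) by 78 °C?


q = mcΔT = 282 × 0.235 × 78
= 5169.06 J

5169.06 J


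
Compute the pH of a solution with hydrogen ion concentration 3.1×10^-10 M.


pH = -log10([H+]) = -log10(3.1×10^-10)
= 10 - log10(3.1)
= 10 - 0.49
= 9.51

9.51


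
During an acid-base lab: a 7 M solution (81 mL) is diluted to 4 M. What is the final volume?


C1V1 = C2V2
7 × 81 = 4 × V2
V2 = 567/4 = 141.75 mL

141.75 mL


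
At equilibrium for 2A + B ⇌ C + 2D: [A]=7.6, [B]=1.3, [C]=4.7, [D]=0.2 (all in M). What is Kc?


Kc = [C][D]^2/([A]^2[B])
= (4.7^1 × 0.2^2)/(7.6^2 × 1.3^1)
= 0.188/75.088
= 0.002504

0.002504


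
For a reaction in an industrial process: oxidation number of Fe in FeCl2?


x + 2(-1) = 0, so x = +2
Oxidation number: +2

+2


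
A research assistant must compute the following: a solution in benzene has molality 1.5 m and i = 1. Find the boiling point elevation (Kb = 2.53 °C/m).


ΔTb = Kb × m × i
= 2.53 × 1.5 × 1
= 3.795 °C

3.795 °C


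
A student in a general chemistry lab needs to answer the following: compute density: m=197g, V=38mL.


ρ = mass/volume
= 197/38
= 5.184 g/mL

5.184 g/mL


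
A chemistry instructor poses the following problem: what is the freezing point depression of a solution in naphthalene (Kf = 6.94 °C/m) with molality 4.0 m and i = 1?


ΔTf = Kf × m × i
= 6.94 × 4.0 × 1
= 27.76 °C

27.76 °C


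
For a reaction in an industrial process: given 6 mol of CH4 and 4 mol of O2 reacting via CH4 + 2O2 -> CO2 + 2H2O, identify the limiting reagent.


Mole ratio available / coefficient:
  CH4: 6/1 = 6.000
  O2: 4/2 = 2.000
Smaller ratio is limiting.

O2


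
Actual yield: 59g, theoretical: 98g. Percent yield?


% yield = actual/theoretical × 100
= 59/98 × 100
= 60.2%

60.2%


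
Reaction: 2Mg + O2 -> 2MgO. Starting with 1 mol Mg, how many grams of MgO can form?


Mole ratio MgO:Mg = 2:2
n(MgO) = 1 × 2/2 = 1.000 mol
mass = 1.000 × 40.31 = 40.31 g

40.31 g


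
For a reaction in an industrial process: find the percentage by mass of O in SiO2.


M(SiO2) = 1×28.09 + 2×16.0 = 60.09 g/mol
Mass of O = 2 × 16.0 = 32.00 g/mol
% O = 32.00/60.09 × 100 = 53.25%

53.25%


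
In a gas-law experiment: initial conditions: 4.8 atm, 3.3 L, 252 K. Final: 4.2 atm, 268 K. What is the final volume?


P1V1/T1 = P2V2/T2
V2 = P1V1T2/(T1P2)
= 4.8×3.3×268/(252×4.2)
= 4.011 L

4.011 L


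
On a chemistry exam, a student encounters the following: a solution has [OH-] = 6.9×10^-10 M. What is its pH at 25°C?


pOH = -log10([OH-]) = -log10(6.9×10^-10)
= 10 - log10(6.9) = 9.16
pH = 14 - pOH = 14 - 9.16 = 4.84

4.84


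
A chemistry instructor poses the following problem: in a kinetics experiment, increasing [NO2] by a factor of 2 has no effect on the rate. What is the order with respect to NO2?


rate ∝ [NO2]^n
rate ∝ [NO2]^0
Order in NO2: 0

0


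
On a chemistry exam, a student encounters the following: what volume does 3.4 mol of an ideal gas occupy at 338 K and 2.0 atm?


PV = nRT  (R = 0.08206 L·atm/(mol·K))
V = nRT/P = 3.4×0.08206×338/2.0
= 47.152 L

47.152 L


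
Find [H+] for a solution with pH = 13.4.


[H+] = 10^(-pH) = 10^(-13.4)
= 3.98×10^-14 M

3.98×10^-14 M


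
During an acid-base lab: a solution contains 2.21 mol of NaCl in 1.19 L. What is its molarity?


M = n/V = 2.21/1.19 = 1.857 mol/L

1.857 M


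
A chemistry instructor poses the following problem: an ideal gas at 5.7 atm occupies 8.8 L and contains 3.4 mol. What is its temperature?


PV = nRT  (R = 0.08206 L·atm/(mol·K))
T = PV/(nR) = 5.7×8.8/(3.4×0.08206)
= 50.16/0.279004
= 179.78 K

179.78 K


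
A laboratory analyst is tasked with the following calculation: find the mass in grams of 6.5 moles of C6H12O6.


M(C6H12O6) = 180.16 g/mol
mass = n × M = 6.5 × 180.16 = 1171.04 g

1171.04 g


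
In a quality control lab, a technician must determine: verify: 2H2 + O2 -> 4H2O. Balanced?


Equation: 2H2 + O2 -> 4H2O
Check atoms: H: 4≠8, O: 2≠4
Not balanced

No, not balanced


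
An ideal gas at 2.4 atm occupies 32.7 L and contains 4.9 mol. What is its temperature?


PV = nRT  (R = 0.08206 L·atm/(mol·K))
T = PV/(nR) = 2.4×32.7/(4.9×0.08206)
= 78.48/0.402094
= 195.18 K

195.18 K


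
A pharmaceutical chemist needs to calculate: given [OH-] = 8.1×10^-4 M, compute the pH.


pOH = -log10([OH-]) = -log10(8.1×10^-4)
= 4 - log10(8.1) = 3.09
pH = 14 - pOH = 14 - 3.09 = 10.91

10.91


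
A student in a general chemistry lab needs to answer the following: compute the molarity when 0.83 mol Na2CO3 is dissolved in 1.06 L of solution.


M = n/V = 0.83/1.06 = 0.783 mol/L

0.783 M


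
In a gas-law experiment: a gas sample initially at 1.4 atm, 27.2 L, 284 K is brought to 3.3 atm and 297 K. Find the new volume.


P1V1/T1 = P2V2/T2
V2 = P1V1T2/(T1P2)
= 1.4×27.2×297/(284×3.3)
= 12.068 L

12.068 L


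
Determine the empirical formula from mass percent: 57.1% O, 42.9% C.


Assume 100 g sample. Moles of each element:
  O: 57.1/16.0 = 3.569 mol
  C: 42.9/12.01 = 3.572 mol
Divide by smallest (3.569):
  O: 3.569/3.569 = 1.0
  C: 3.572/3.569 = 1.0
Empirical formula: CO

CO


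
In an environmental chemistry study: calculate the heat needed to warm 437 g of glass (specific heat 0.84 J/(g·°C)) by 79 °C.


q = mcΔT = 437 × 0.84 × 79
= 28999.32 J

28999.32 J


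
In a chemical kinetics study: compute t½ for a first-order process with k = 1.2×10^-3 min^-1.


t½ = ln2/k = 0.693147/(1.2×10^-3 min^-1)
= 577.6 min

577.6 min


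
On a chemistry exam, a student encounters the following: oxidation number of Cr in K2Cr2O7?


2(+1) + 2x + 7(-2) = 0, so x = +6
Oxidation number: +6

+6


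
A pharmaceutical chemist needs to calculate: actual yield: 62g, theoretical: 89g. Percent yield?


% yield = actual/theoretical × 100
= 62/89 × 100
= 69.66%

69.66%


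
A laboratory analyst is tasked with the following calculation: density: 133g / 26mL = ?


ρ = mass/volume
= 133/26
= 5.115 g/mL

5.115 g/mL


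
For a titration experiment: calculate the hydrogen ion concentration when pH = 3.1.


[H+] = 10^(-pH) = 10^(-3.1)
= 7.94×10^-4 M

7.94×10^-4 M


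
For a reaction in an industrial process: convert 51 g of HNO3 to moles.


M(HNO3) = 63.02 g/mol
n = mass/M = 51/63.02 = 0.8093 mol

0.8093 mol


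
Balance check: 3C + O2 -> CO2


Equation: 3C + O2 -> CO2
Check atoms: C: 3≠1, O: 2=2
Not balanced

No, not balanced


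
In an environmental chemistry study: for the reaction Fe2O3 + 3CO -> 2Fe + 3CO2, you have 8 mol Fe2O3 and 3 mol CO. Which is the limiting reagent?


Mole ratio available / coefficient:
  Fe2O3: 8/1 = 8.000
  CO: 3/3 = 1.000
Smaller ratio is limiting.

CO


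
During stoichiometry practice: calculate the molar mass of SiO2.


M(SiO2) = 1×28.09 + 2×16.0
= 28.09 + 32.0
= 60.09 g/mol

60.09 g/mol


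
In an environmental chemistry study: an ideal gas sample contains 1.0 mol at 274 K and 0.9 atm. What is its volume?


PV = nRT  (R = 0.08206 L·atm/(mol·K))
V = nRT/P = 1.0×0.08206×274/0.9
= 24.983 L

24.983 L


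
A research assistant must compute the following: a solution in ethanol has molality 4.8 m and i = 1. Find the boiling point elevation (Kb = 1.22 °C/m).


ΔTb = Kb × m × i
= 1.22 × 4.8 × 1
= 5.856 °C

5.856 °C


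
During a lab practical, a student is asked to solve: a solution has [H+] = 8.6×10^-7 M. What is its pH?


pH = -log10([H+]) = -log10(8.6×10^-7)
= 7 - log10(8.6)
= 7 - 0.93
= 6.07

6.07


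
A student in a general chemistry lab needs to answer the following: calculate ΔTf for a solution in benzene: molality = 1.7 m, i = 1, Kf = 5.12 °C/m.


ΔTf = Kf × m × i
= 5.12 × 1.7 × 1
= 8.704 °C

8.704 °C


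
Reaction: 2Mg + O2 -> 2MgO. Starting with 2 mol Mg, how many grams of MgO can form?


Mole ratio MgO:Mg = 2:2
n(MgO) = 2 × 2/2 = 2.000 mol
mass = 2.000 × 40.31 = 80.62 g

80.62 g


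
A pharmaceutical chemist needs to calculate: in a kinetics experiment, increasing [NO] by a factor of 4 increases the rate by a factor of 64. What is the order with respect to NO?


rate ∝ [NO]^n
4^n = 64 → n = 3
Order in NO: 3

3


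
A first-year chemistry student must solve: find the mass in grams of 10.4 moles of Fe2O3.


M(Fe2O3) = 159.7 g/mol
mass = n × M = 10.4 × 159.7 = 1660.88 g

1660.88 g


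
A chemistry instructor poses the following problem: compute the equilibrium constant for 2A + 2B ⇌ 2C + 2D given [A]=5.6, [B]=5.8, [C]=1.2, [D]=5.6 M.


Kc = [C]^2[D]^2/([A]^2[B]^2)
= (1.2^2 × 5.6^2)/(5.6^2 × 5.8^2)
= 45.1584/1054.9504
= 0.04281

0.04281


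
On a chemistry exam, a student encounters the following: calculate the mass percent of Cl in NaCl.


M(NaCl) = 1×22.99 + 1×35.45 = 58.44 g/mol
Mass of Cl = 1 × 35.45 = 35.45 g/mol
% Cl = 35.45/58.44 × 100 = 60.66%

60.66%


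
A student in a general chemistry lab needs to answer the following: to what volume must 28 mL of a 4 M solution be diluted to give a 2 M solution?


C1V1 = C2V2
4 × 28 = 2 × V2
V2 = 112/2 = 56.0 mL

56.0 mL


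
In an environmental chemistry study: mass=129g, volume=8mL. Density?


ρ = mass/volume
= 129/8
= 16.125 g/mL

16.125 g/mL


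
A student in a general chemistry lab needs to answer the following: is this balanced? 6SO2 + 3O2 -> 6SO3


Equation: 6SO2 + 3O2 -> 6SO3
Check atoms: O: 18=18, S: 6=6
Balanced

Yes, balanced


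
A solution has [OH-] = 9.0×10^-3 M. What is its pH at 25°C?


pOH = -log10([OH-]) = -log10(9.0×10^-3)
= 3 - log10(9.0) = 2.05
pH = 14 - pOH = 14 - 2.05 = 11.95

11.95


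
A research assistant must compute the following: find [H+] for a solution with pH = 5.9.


[H+] = 10^(-pH) = 10^(-5.9)
= 1.26×10^-6 M

1.26×10^-6 M


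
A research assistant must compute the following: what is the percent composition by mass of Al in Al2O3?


M(Al2O3) = 2×26.98 + 3×16.0 = 101.96 g/mol
Mass of Al = 2 × 26.98 = 53.96 g/mol
% Al = 53.96/101.96 × 100 = 52.92%

52.92%


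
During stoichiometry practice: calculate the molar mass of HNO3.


M(HNO3) = 1×1.008 + 1×14.01 + 3×16.0
= 1.01 + 14.01 + 48.0
= 63.02 g/mol

63.02 g/mol


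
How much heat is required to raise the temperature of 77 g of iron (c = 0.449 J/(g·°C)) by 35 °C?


q = mcΔT = 77 × 0.449 × 35
= 1210.06 J

1210.06 J


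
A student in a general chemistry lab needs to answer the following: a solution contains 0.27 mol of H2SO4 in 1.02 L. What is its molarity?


M = n/V = 0.27/1.02 = 0.265 mol/L

0.265 M


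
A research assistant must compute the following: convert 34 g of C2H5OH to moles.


M(C2H5OH) = 46.07 g/mol
n = mass/M = 34/46.07 = 0.738 mol

0.738 mol


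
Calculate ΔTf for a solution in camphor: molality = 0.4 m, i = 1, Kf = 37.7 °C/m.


ΔTf = Kf × m × i
= 37.7 × 0.4 × 1
= 15.08 °C

15.08 °C


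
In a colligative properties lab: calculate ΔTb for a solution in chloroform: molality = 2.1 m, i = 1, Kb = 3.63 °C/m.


ΔTb = Kb × m × i
= 3.63 × 2.1 × 1
= 7.623 °C

7.623 °C


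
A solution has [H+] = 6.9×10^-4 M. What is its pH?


pH = -log10([H+]) = -log10(6.9×10^-4)
= 4 - log10(6.9)
= 4 - 0.84
= 3.16

3.16


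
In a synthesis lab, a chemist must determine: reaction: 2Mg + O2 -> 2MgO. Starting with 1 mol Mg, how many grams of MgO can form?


Mole ratio MgO:Mg = 2:2
n(MgO) = 1 × 2/2 = 1.000 mol
mass = 1.000 × 40.31 = 40.31 g

40.31 g


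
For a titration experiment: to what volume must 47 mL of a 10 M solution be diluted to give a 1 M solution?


C1V1 = C2V2
10 × 47 = 1 × V2
V2 = 470/1 = 470.0 mL

470.0 mL


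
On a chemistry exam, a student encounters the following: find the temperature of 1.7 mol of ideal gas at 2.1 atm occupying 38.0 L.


PV = nRT  (R = 0.08206 L·atm/(mol·K))
T = PV/(nR) = 2.1×38.0/(1.7×0.08206)
= 79.80/0.139502
= 572.03 K

572.03 K


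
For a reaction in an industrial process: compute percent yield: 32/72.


% yield = actual/theoretical × 100
= 32/72 × 100
= 44.44%

44.44%


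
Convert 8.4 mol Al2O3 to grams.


M(Al2O3) = 101.96 g/mol
mass = n × M = 8.4 × 101.96 = 856.46 g

856.46 g


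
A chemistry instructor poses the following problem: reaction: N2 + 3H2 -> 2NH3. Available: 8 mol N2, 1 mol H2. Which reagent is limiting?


Mole ratio available / coefficient:
  N2: 8/1 = 8.000
  H2: 1/3 = 0.333
Smaller ratio is limiting.

H2


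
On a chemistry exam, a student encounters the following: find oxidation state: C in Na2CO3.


2(+1) + x + 3(-2) = 0, so x = +4
Oxidation number: +4

+4


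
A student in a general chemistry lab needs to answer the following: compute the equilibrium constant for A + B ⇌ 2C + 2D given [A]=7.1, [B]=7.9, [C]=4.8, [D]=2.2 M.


Kc = [C]^2[D]^2/([A][B])
= (4.8^2 × 2.2^2)/(7.1^1 × 7.9^1)
= 111.5136/56.09
= 1.988

1.988


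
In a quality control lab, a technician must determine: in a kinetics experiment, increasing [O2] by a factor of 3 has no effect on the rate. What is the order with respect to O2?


rate ∝ [O2]^n
rate ∝ [O2]^0
Order in O2: 0

0


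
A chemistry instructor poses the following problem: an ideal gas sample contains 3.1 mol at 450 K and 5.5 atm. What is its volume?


PV = nRT  (R = 0.08206 L·atm/(mol·K))
V = nRT/P = 3.1×0.08206×450/5.5
= 20.813 L

20.813 L


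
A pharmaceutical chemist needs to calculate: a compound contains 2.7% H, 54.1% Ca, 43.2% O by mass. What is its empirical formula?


Assume 100 g sample. Moles of each element:
  H: 2.7/1.008 = 2.679 mol
  Ca: 54.1/40.08 = 1.35 mol
  O: 43.2/16.0 = 2.7 mol
Divide by smallest (1.35):
  H: 2.679/1.35 = 1.98
  Ca: 1.35/1.35 = 1.0
  O: 2.7/1.35 = 2.0
Empirical formula: CaO2H2

CaO2H2


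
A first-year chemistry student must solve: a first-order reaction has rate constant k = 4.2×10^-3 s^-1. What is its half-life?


t½ = ln2/k = 0.693147/(4.2×10^-3 s^-1)
= 165.0 s

165.0 s


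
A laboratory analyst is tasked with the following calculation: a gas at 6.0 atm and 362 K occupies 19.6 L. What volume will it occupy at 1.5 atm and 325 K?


P1V1/T1 = P2V2/T2
V2 = P1V1T2/(T1P2)
= 6.0×19.6×325/(362×1.5)
= 70.387 L

70.387 L


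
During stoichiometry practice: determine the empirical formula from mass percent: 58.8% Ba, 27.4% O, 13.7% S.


Assume 100 g sample. Moles of each element:
  Ba: 58.8/137.33 = 0.428 mol
  O: 27.4/16.0 = 1.712 mol
  S: 13.7/32.07 = 0.427 mol
Divide by smallest (0.427):
  Ba: 0.428/0.427 = 1.0
  O: 1.712/0.427 = 4.01
  S: 0.427/0.427 = 1.0
Empirical formula: BaSO4

BaSO4


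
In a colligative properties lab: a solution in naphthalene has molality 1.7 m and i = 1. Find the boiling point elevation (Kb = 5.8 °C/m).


ΔTb = Kb × m × i
= 5.8 × 1.7 × 1
= 9.86 °C

9.86 °C


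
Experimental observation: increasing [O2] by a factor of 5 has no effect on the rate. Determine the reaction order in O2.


rate ∝ [O2]^n
rate ∝ [O2]^0
Order in O2: 0

0


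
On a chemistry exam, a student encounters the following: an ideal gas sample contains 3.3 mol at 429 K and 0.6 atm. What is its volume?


PV = nRT  (R = 0.08206 L·atm/(mol·K))
V = nRT/P = 3.3×0.08206×429/0.6
= 193.621 L

193.621 L


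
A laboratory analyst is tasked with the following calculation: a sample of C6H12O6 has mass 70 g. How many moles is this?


M(C6H12O6) = 180.16 g/mol
n = mass/M = 70/180.16 = 0.3885 mol

0.3885 mol


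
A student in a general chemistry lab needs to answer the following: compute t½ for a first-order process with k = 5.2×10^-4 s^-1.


t½ = ln2/k = 0.693147/(5.2×10^-4 s^-1)
= 1333 s

1333 s


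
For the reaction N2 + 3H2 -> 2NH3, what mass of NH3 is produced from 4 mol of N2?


Mole ratio NH3:N2 = 2:1
n(NH3) = 4 × 2/1 = 8.000 mol
mass = 8.000 × 17.03 = 136.24 g

136.24 g


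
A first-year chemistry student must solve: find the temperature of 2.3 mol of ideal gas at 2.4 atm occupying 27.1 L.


PV = nRT  (R = 0.08206 L·atm/(mol·K))
T = PV/(nR) = 2.4×27.1/(2.3×0.08206)
= 65.04/0.188738
= 344.60 K

344.60 K


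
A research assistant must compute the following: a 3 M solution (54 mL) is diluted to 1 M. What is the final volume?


C1V1 = C2V2
3 × 54 = 1 × V2
V2 = 162/1 = 162.0 mL

162.0 mL


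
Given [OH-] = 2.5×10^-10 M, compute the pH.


pOH = -log10([OH-]) = -log10(2.5×10^-10)
= 10 - log10(2.5) = 9.6
pH = 14 - pOH = 14 - 9.6 = 4.4

4.4


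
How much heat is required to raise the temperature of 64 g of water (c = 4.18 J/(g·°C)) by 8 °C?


q = mcΔT = 64 × 4.18 × 8
= 2140.16 J

2140.16 J


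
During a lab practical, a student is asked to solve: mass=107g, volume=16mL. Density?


ρ = mass/volume
= 107/16
= 6.688 g/mL

6.688 g/mL


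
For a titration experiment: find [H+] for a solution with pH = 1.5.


[H+] = 10^(-pH) = 10^(-1.5)
= 3.16×10^-2 M

3.16×10^-2 M


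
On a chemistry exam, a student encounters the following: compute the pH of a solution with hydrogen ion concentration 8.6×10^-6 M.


pH = -log10([H+]) = -log10(8.6×10^-6)
= 6 - log10(8.6)
= 6 - 0.93
= 5.07

5.07


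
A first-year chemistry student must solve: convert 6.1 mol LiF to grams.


M(LiF) = 25.94 g/mol
mass = n × M = 6.1 × 25.94 = 158.23 g

158.23 g


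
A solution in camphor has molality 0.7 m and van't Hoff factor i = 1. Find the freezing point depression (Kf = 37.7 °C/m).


ΔTf = Kf × m × i
= 37.7 × 0.7 × 1
= 26.39 °C

26.39 °C


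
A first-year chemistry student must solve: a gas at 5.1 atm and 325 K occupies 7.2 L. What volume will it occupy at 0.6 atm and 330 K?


P1V1/T1 = P2V2/T2
V2 = P1V1T2/(T1P2)
= 5.1×7.2×330/(325×0.6)
= 62.142 L

62.142 L


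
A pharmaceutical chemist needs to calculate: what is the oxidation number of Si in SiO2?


x + 2(-2) = 0, so x = +4
Oxidation number: +4

+4


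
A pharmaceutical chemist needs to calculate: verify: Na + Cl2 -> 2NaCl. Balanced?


Equation: Na + Cl2 -> 2NaCl
Check atoms: Cl: 2=2, Na: 1≠2
Not balanced

No, not balanced


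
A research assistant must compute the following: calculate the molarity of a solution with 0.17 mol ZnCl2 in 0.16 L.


M = n/V = 0.17/0.16 = 1.063 mol/L

1.063 M


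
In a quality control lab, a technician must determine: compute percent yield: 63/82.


% yield = actual/theoretical × 100
= 63/82 × 100
= 76.83%

76.83%


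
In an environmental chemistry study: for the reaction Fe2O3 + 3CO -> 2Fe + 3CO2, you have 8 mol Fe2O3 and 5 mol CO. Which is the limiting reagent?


Mole ratio available / coefficient:
  Fe2O3: 8/1 = 8.000
  CO: 5/3 = 1.667
Smaller ratio is limiting.

CO


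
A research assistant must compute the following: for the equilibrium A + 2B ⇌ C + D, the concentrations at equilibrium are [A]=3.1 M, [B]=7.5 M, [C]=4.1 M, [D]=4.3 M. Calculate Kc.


Kc = [C][D]/([A][B]^2)
= (4.1^1 × 4.3^1)/(3.1^1 × 7.5^2)
= 17.63/174.375
= 0.1011

0.1011


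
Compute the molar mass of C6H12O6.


M(C6H12O6) = 6×12.01 + 12×1.008 + 6×16.0
= 72.06 + 12.1 + 96.0
= 180.16 g/mol

180.16 g/mol


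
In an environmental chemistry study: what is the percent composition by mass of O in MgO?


M(MgO) = 1×24.31 + 1×16.0 = 40.31 g/mol
Mass of O = 1 × 16.0 = 16.00 g/mol
% O = 16.00/40.31 × 100 = 39.69%

39.69%


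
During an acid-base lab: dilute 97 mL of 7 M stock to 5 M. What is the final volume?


C1V1 = C2V2
7 × 97 = 5 × V2
V2 = 679/5 = 135.8 mL

135.8 mL


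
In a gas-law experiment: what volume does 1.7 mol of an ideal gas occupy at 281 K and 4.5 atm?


PV = nRT  (R = 0.08206 L·atm/(mol·K))
V = nRT/P = 1.7×0.08206×281/4.5
= 8.711 L

8.711 L


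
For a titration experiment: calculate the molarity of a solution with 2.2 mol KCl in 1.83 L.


M = n/V = 2.2/1.83 = 1.202 mol/L

1.202 M


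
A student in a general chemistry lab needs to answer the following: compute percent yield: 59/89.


% yield = actual/theoretical × 100
= 59/89 × 100
= 66.29%

66.29%


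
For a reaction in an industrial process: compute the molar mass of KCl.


M(KCl) = 1×39.1 + 1×35.45
= 39.1 + 35.45
= 74.55 g/mol

74.55 g/mol


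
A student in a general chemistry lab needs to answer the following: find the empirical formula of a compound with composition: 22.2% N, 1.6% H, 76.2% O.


Assume 100 g sample. Moles of each element:
  N: 22.2/14.01 = 1.585 mol
  H: 1.6/1.008 = 1.587 mol
  O: 76.2/16.0 = 4.763 mol
Divide by smallest (1.585):
  N: 1.585/1.585 = 1.0
  H: 1.587/1.585 = 1.0
  O: 4.763/1.585 = 3.01
Empirical formula: HNO3

HNO3


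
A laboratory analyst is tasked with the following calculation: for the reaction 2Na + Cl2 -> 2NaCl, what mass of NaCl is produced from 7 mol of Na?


Mole ratio NaCl:Na = 2:2
n(NaCl) = 7 × 2/2 = 7.000 mol
mass = 7.000 × 58.44 = 409.08 g

409.08 g


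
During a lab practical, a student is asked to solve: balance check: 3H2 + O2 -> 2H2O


Equation: 3H2 + O2 -> 2H2O
Check atoms: H: 6≠4, O: 2=2
Not balanced

No, not balanced


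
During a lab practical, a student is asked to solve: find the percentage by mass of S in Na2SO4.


M(Na2SO4) = 2×22.99 + 1×32.07 + 4×16.0 = 142.05 g/mol
Mass of S = 1 × 32.07 = 32.07 g/mol
% S = 32.07/142.05 × 100 = 22.58%

22.58%


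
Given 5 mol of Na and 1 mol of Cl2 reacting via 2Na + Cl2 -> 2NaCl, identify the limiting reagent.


Mole ratio available / coefficient:
  Na: 5/2 = 2.500
  Cl2: 1/1 = 1.000
Smaller ratio is limiting.

Cl2


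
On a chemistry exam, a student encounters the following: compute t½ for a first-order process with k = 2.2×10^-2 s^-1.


t½ = ln2/k = 0.693147/(2.2×10^-2 s^-1)
= 31.51 s

31.51 s


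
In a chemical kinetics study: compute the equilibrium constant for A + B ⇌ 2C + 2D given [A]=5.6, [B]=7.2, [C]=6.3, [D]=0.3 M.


Kc = [C]^2[D]^2/([A][B])
= (6.3^2 × 0.3^2)/(5.6^1 × 7.2^1)
= 3.5721/40.32
= 0.08859

0.08859


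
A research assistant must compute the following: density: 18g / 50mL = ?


ρ = mass/volume
= 18/50
= 0.36 g/mL

0.36 g/mL


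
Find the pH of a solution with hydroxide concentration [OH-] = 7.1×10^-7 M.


pOH = -log10([OH-]) = -log10(7.1×10^-7)
= 7 - log10(7.1) = 6.15
pH = 14 - pOH = 14 - 6.15 = 7.85

7.85


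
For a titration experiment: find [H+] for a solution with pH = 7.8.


[H+] = 10^(-pH) = 10^(-7.8)
= 1.58×10^-8 M

1.58×10^-8 M


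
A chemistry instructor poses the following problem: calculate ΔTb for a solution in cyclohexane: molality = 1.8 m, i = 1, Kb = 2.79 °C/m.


ΔTb = Kb × m × i
= 2.79 × 1.8 × 1
= 5.022 °C

5.022 °C


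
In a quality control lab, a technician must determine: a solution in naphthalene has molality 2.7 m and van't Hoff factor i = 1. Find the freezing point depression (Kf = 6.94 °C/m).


ΔTf = Kf × m × i
= 6.94 × 2.7 × 1
= 18.738 °C

18.738 °C


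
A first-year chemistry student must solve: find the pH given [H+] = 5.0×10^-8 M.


pH = -log10([H+]) = -log10(5.0×10^-8)
= 8 - log10(5.0)
= 8 - 0.7
= 7.3

7.3


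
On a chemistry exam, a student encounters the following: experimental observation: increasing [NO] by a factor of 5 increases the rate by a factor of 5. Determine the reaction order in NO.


rate ∝ [NO]^n
5^n = 5 → n = 1
Order in NO: 1

1


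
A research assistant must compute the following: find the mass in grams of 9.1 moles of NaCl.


M(NaCl) = 58.44 g/mol
mass = n × M = 9.1 × 58.44 = 531.80 g

531.80 g


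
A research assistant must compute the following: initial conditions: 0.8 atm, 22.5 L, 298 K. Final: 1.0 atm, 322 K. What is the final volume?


P1V1/T1 = P2V2/T2
V2 = P1V1T2/(T1P2)
= 0.8×22.5×322/(298×1.0)
= 19.45 L

19.45 L


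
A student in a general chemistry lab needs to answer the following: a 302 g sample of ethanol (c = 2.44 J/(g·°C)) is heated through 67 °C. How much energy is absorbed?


q = mcΔT = 302 × 2.44 × 67
= 49370.96 J

49370.96 J


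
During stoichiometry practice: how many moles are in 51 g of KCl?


M(KCl) = 74.55 g/mol
n = mass/M = 51/74.55 = 0.6841 mol

0.6841 mol


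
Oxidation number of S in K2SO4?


2(+1) + x + 4(-2) = 0, so x = +6
Oxidation number: +6

+6


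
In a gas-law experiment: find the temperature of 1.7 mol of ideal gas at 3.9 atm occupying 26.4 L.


PV = nRT  (R = 0.08206 L·atm/(mol·K))
T = PV/(nR) = 3.9×26.4/(1.7×0.08206)
= 102.96/0.139502
= 738.05 K

738.05 K


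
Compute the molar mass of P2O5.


M(P2O5) = 2×30.97 + 5×16.0
= 61.94 + 80.0
= 141.94 g/mol

141.94 g/mol


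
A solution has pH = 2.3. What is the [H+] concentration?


[H+] = 10^(-pH) = 10^(-2.3)
= 5.01×10^-3 M

5.01×10^-3 M


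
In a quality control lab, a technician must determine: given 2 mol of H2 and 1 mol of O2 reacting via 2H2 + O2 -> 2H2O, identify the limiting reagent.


Mole ratio available / coefficient:
  H2: 2/2 = 1.000
  O2: 1/1 = 1.000
Smaller ratio is limiting.

neither (stoichiometric); H2 and O2 are fully consumed


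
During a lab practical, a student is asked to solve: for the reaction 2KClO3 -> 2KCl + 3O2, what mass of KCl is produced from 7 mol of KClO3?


Mole ratio KCl:KClO3 = 2:2
n(KCl) = 7 × 2/2 = 7.000 mol
mass = 7.000 × 74.55 = 521.85 g

521.85 g


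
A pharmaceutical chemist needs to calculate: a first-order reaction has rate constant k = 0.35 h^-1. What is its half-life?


t½ = ln2/k = 0.693147/(0.35 h^-1)
= 1.980 h

1.980 h


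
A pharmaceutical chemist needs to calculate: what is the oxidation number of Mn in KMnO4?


(+1) + x + 4(-2) = 0, so x = +7
Oxidation number: +7

+7


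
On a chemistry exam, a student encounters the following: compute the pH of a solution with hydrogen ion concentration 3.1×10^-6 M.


pH = -log10([H+]) = -log10(3.1×10^-6)
= 6 - log10(3.1)
= 6 - 0.49
= 5.51

5.51


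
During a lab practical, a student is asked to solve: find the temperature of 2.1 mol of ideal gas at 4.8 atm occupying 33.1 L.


PV = nRT  (R = 0.08206 L·atm/(mol·K))
T = PV/(nR) = 4.8×33.1/(2.1×0.08206)
= 158.88/0.172326
= 921.97 K

921.97 K


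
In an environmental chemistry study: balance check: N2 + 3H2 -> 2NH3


Equation: N2 + 3H2 -> 2NH3
Check atoms: H: 6=6, N: 2=2
Balanced

Yes, balanced


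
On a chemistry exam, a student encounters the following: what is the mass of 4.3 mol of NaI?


M(NaI) = 149.89 g/mol
mass = n × M = 4.3 × 149.89 = 644.53 g

644.53 g


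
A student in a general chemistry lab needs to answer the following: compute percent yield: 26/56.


% yield = actual/theoretical × 100
= 26/56 × 100
= 46.43%

46.43%


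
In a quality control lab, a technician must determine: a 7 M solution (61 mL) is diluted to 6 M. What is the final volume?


C1V1 = C2V2
7 × 61 = 6 × V2
V2 = 427/6 = 71.17 mL

71.17 mL


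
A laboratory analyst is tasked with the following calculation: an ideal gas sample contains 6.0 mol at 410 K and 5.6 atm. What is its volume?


PV = nRT  (R = 0.08206 L·atm/(mol·K))
V = nRT/P = 6.0×0.08206×410/5.6
= 36.048 L

36.048 L


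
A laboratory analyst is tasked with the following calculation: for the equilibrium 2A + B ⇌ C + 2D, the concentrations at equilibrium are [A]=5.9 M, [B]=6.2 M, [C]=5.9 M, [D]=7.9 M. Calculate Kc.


Kc = [C][D]^2/([A]^2[B])
= (5.9^1 × 7.9^2)/(5.9^2 × 6.2^1)
= 368.219/215.822
= 1.706

1.706


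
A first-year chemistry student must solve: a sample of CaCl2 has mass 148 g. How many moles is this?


M(CaCl2) = 110.98 g/mol
n = mass/M = 148/110.98 = 1.3336 mol

1.3336 mol


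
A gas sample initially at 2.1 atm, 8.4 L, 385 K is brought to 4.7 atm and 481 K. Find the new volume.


P1V1/T1 = P2V2/T2
V2 = P1V1T2/(T1P2)
= 2.1×8.4×481/(385×4.7)
= 4.689 L

4.689 L


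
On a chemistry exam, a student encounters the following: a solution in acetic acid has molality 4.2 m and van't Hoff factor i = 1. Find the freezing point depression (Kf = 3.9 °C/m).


ΔTf = Kf × m × i
= 3.9 × 4.2 × 1
= 16.38 °C

16.38 °C


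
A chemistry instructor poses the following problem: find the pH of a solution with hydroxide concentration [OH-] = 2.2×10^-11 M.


pOH = -log10([OH-]) = -log10(2.2×10^-11)
= 11 - log10(2.2) = 10.66
pH = 14 - pOH = 14 - 10.66 = 3.34

3.34


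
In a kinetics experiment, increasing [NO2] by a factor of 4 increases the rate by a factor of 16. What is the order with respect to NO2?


rate ∝ [NO2]^n
4^n = 16 → n = 2
Order in NO2: 2

2


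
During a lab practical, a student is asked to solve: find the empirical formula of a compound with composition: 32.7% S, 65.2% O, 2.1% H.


Assume 100 g sample. Moles of each element:
  S: 32.7/32.07 = 1.02 mol
  O: 65.2/16.0 = 4.075 mol
  H: 2.1/1.008 = 2.083 mol
Divide by smallest (1.02):
  S: 1.02/1.02 = 1.0
  O: 4.075/1.02 = 4.0
  H: 2.083/1.02 = 2.04
Empirical formula: H2SO4

H2SO4


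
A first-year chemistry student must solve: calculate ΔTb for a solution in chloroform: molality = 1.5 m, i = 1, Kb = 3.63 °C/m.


ΔTb = Kb × m × i
= 3.63 × 1.5 × 1
= 5.445 °C

5.445 °C


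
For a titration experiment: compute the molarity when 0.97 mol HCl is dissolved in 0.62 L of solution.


M = n/V = 0.97/0.62 = 1.565 mol/L

1.565 M


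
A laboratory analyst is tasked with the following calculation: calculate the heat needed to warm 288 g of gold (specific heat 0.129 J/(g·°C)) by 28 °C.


q = mcΔT = 288 × 0.129 × 28
= 1040.26 J

1040.26 J


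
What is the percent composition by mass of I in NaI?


M(NaI) = 1×22.99 + 1×126.9 = 149.89 g/mol
Mass of I = 1 × 126.9 = 126.90 g/mol
% I = 126.90/149.89 × 100 = 84.66%

84.66%


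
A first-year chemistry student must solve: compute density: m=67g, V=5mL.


ρ = mass/volume
= 67/5
= 13.4 g/mL

13.4 g/mL


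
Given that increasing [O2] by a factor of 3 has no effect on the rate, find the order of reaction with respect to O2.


rate ∝ [O2]^n
rate ∝ [O2]^0
Order in O2: 0

0


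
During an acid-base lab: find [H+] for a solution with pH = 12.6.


[H+] = 10^(-pH) = 10^(-12.6)
= 2.51×10^-13 M

2.51×10^-13 M


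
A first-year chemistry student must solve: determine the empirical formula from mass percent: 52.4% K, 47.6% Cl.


Assume 100 g sample. Moles of each element:
  K: 52.4/39.1 = 1.34 mol
  Cl: 47.6/35.45 = 1.343 mol
Divide by smallest (1.34):
  K: 1.34/1.34 = 1.0
  Cl: 1.343/1.34 = 1.0
Empirical formula: KCl

KCl


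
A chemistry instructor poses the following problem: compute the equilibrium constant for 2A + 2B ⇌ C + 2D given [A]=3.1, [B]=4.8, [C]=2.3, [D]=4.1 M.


Kc = [C][D]^2/([A]^2[B]^2)
= (2.3^1 × 4.1^2)/(3.1^2 × 4.8^2)
= 38.663/221.4144
= 0.1746

0.1746


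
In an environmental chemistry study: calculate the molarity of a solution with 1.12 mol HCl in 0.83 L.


M = n/V = 1.12/0.83 = 1.349 mol/L

1.349 M


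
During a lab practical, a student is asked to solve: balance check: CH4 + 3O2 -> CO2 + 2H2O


Equation: CH4 + 3O2 -> CO2 + 2H2O
Check atoms: C: 1=1, H: 4=4, O: 6≠4
Not balanced

No, not balanced


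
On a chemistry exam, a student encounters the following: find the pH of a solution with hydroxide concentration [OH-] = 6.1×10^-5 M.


pOH = -log10([OH-]) = -log10(6.1×10^-5)
= 5 - log10(6.1) = 4.21
pH = 14 - pOH = 14 - 4.21 = 9.79

9.79


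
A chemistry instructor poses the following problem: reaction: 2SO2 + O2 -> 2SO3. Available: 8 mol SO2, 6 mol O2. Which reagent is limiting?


Mole ratio available / coefficient:
  SO2: 8/2 = 4.000
  O2: 6/1 = 6.000
Smaller ratio is limiting.

SO2


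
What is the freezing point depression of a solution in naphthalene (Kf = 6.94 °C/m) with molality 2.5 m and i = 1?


ΔTf = Kf × m × i
= 6.94 × 2.5 × 1
= 17.35 °C

17.35 °C


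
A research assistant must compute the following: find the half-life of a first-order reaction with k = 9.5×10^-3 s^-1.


t½ = ln2/k = 0.693147/(9.5×10^-3 s^-1)
= 72.96 s

72.96 s


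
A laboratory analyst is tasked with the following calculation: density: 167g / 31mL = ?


ρ = mass/volume
= 167/31
= 5.387 g/mL

5.387 g/mL


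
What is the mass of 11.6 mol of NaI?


M(NaI) = 149.89 g/mol
mass = n × M = 11.6 × 149.89 = 1738.72 g

1738.72 g


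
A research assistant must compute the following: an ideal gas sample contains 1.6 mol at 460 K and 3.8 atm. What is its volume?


PV = nRT  (R = 0.08206 L·atm/(mol·K))
V = nRT/P = 1.6×0.08206×460/3.8
= 15.894 L

15.894 L


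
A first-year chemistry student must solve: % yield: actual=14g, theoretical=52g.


% yield = actual/theoretical × 100
= 14/52 × 100
= 26.92%

26.92%


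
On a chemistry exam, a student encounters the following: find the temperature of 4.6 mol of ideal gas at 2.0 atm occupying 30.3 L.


PV = nRT  (R = 0.08206 L·atm/(mol·K))
T = PV/(nR) = 2.0×30.3/(4.6×0.08206)
= 60.60/0.377476
= 160.54 K

160.54 K


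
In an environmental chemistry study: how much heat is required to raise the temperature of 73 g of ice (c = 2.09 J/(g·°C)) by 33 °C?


q = mcΔT = 73 × 2.09 × 33
= 5034.81 J

5034.81 J


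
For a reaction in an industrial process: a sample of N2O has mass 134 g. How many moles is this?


M(N2O) = 44.02 g/mol
n = mass/M = 134/44.02 = 3.0441 mol

3.0441 mol


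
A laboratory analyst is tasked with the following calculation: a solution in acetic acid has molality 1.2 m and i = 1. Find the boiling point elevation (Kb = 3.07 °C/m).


ΔTb = Kb × m × i
= 3.07 × 1.2 × 1
= 3.684 °C

3.684 °C


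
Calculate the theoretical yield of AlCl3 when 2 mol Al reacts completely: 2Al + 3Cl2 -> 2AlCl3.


Mole ratio AlCl3:Al = 2:2
n(AlCl3) = 2 × 2/2 = 2.000 mol
mass = 2.000 × 133.33 = 266.66 g

266.66 g


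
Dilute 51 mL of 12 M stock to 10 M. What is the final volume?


C1V1 = C2V2
12 × 51 = 10 × V2
V2 = 612/10 = 61.2 mL

61.2 mL


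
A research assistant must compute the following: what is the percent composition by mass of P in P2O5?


M(P2O5) = 2×30.97 + 5×16.0 = 141.94 g/mol
Mass of P = 2 × 30.97 = 61.94 g/mol
% P = 61.94/141.94 × 100 = 43.64%

43.64%


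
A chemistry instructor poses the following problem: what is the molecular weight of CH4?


M(CH4) = 1×12.01 + 4×1.008
= 12.01 + 4.03
= 16.04 g/mol

16.04 g/mol


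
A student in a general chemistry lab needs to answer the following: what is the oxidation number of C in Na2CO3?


2(+1) + x + 3(-2) = 0, so x = +4
Oxidation number: +4

+4


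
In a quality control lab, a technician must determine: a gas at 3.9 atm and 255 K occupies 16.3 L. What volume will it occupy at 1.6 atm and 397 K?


P1V1/T1 = P2V2/T2
V2 = P1V1T2/(T1P2)
= 3.9×16.3×397/(255×1.6)
= 61.856 L

61.856 L


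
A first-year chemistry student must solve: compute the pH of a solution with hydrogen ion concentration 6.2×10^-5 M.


pH = -log10([H+]) = -log10(6.2×10^-5)
= 5 - log10(6.2)
= 5 - 0.79
= 4.21

4.21


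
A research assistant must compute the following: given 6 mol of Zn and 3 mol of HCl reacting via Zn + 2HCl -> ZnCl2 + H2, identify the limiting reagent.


Mole ratio available / coefficient:
  Zn: 6/1 = 6.000
  HCl: 3/2 = 1.500
Smaller ratio is limiting.

HCl


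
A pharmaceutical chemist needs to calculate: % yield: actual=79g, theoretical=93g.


% yield = actual/theoretical × 100
= 79/93 × 100
= 84.95%

84.95%


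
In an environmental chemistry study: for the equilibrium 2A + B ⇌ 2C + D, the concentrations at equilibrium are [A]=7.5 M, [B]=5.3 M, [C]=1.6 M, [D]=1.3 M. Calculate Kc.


Kc = [C]^2[D]/([A]^2[B])
= (1.6^2 × 1.3^1)/(7.5^2 × 5.3^1)
= 3.328/298.125
= 0.01116

0.01116
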